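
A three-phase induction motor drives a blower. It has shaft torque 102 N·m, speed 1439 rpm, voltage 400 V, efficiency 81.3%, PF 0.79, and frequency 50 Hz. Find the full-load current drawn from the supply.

ω = 2π×1439/60 = 150.7 rad/s; P_out = τω = 102 × 150.7 = 15371 W
P_in = P_out / η = 15371 / 0.813 = 18907 W
I_L = P_in / (√3·V_L·cosφ) = 18907 / (1.732 × 400 × 0.79) = 34.5 A

34.5 A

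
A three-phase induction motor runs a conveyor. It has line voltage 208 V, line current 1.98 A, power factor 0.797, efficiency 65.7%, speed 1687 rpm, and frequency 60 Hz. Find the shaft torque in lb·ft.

1.56 lb·ft

P_in = √3·V·I·cosφ = 1.732 × 208 × 1.98 × 0.797 = 569 W
P_out = η·P_in = 0.657 × 569 = 374 W
n = 1687 rpm
ω = 2π×1687/60 = 176.7 rad/s
τ = P_out/ω = 374/176.7 = 2.117 N·m
In lb·ft: 2.117/1.356 = 1.56 lb·ft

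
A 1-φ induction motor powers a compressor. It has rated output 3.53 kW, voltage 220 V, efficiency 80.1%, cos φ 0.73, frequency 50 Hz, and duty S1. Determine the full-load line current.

27.4 A

P_out = 3.53 kW = 3530 W
P_in = P_out / η = 3530 / 0.801 = 4407 W
I = P_in / (V·cosφ) = 4407 / (220 × 0.73) = 27.4 A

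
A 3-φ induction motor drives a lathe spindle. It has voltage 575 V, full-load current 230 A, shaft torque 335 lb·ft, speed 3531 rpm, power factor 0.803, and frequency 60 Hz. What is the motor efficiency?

τ = 335 lb·ft × 1.356 = 454.3 N·m
ω = 2π × 3531/60 = 369.8 rad/s; P_out = τω = 454.3 × 369.8 = 168000 W
P_in = √3·V_L·I_L·cosφ = 1.732 × 575 × 230 × 0.803 = 183933 W
η = P_out / P_in = 168000 / 183933 = 0.913 = 91.3%

91.3 %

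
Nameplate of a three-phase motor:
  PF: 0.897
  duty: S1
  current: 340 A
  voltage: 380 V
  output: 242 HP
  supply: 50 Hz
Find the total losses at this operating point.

P_in = √3·V·I·cosφ = 1.732×380×340×0.897 = 200726 W
P_out = 242×746 = 180532 W
Losses = P_in − P_out = 200726 − 180532 = 20194 W

20200 W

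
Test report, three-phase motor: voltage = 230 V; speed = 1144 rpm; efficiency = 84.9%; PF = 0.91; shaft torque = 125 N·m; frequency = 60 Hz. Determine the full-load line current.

ω = 2π×1144/60 = 119.8 rad/s; P_out = τω = 125 × 119.8 = 14975 W
P_in = P_out / η = 14975 / 0.849 = 17638 W
I_L = P_in / (√3·V_L·cosφ) = 17638 / (1.732 × 230 × 0.91) = 48.7 A

48.7 A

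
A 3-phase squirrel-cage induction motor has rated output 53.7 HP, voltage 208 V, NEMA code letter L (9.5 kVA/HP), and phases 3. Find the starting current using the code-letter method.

1420 A

S_LR = 9.5 × 53.7 = 510.15 kVA
I_LR = S_LR/(√3·V_L) = 510150/(1.732×208) = 1420 A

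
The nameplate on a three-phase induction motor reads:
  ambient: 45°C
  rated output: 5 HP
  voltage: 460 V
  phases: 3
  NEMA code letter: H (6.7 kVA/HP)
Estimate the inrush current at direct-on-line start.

S_LR = 6.7 × 5 = 33.5 kVA
I_LR = S_LR/(√3·V_L) = 33500/(1.732×460) = 42 A

42 A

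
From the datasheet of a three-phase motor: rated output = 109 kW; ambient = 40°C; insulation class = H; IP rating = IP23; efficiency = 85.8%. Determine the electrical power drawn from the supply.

127 kW

P_out = 109000 W
P_in = P_out/η = 109000/0.858 = 127040 W = 127 kW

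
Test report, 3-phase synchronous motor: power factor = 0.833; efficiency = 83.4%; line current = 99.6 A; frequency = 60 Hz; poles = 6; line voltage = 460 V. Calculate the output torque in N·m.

439 N·m

P_in = √3·V·I·cosφ = 1.732 × 460 × 99.6 × 0.833 = 66101 W
P_out = η·P_in = 0.834 × 66101 = 55128 W
n = n_s = 120×60/6 = 1200 rpm (synchronous)
ω = 2π×1200/60 = 125.7 rad/s
τ = P_out/ω = 55128/125.7 = 439 N·m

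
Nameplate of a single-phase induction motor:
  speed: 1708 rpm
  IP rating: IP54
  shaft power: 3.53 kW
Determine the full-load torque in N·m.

19.7 N·m

ω = 2π × 1708/60 = 178.9 rad/s
τ = P/ω = 3530/178.9 = 19.7 N·m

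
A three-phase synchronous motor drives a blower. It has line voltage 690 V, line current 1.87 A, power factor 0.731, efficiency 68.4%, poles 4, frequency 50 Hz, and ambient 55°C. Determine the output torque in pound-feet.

5.25 lb·ft

P_in = √3·V·I·cosφ = 1.732 × 690 × 1.87 × 0.731 = 1634 W
P_out = η·P_in = 0.684 × 1634 = 1118 W
n = n_s = 120×50/4 = 1500 rpm (synchronous)
ω = 2π×1500/60 = 157.1 rad/s
τ = P_out/ω = 1118/157.1 = 7.116 N·m
In lb·ft: 7.116/1.356 = 5.25 lb·ft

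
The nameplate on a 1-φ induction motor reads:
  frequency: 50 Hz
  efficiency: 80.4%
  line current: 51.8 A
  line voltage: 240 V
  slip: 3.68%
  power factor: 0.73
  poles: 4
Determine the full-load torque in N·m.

P_in = V·I·cosφ = 240 × 51.8 × 0.73 = 9075 W
P_out = η·P_in = 0.804 × 9075 = 7296 W
n_s = 120×50/4 = 1500 rpm; n = 1500×(1−0.0368) = 1445 rpm
ω = 2π×1445/60 = 151.3 rad/s
τ = P_out/ω = 7296/151.3 = 48.2 N·m

48.2 N·m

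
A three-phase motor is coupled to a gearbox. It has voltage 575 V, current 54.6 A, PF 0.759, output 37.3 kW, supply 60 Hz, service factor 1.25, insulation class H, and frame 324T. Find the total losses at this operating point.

3.97 kW

P_in = √3·V·I·cosφ = 1.732×575×54.6×0.759 = 41271 W
P_out = 37300 W
Losses = P_in − P_out = 41271 − 37300 = 3971 W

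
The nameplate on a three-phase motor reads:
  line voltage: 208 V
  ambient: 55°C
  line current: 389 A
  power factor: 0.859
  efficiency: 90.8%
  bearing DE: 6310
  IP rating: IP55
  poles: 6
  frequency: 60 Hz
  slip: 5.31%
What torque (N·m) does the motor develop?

P_in = √3·V·I·cosφ = 1.732 × 208 × 389 × 0.859 = 120380 W
P_out = η·P_in = 0.908 × 120380 = 109305 W
n_s = 120×60/6 = 1200 rpm; n = 1200×(1−0.0531) = 1136 rpm
ω = 2π×1136/60 = 119 rad/s
τ = P_out/ω = 109305/119 = 919 N·m

919 N·m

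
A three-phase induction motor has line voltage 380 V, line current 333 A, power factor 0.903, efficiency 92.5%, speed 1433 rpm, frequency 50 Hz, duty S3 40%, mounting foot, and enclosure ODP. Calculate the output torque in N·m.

1220 N·m

P_in = √3·V·I·cosφ = 1.732 × 380 × 333 × 0.903 = 197908 W
P_out = η·P_in = 0.925 × 197908 = 183065 W
n = 1433 rpm
ω = 2π×1433/60 = 150.1 rad/s
τ = P_out/ω = 183065/150.1 = 1220 N·m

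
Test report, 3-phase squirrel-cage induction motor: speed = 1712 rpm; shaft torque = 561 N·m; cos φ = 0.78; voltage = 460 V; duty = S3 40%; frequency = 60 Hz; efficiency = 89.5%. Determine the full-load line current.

181 A

ω = 2π×1712/60 = 179.3 rad/s; P_out = τω = 561 × 179.3 = 100587 W
P_in = P_out / η = 100587 / 0.895 = 112388 W
I_L = P_in / (√3·V_L·cosφ) = 112388 / (1.732 × 460 × 0.78) = 181 A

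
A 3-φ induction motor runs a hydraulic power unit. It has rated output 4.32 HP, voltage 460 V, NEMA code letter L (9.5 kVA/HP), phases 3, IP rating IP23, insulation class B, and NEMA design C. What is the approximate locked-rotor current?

S_LR = 9.5 × 4.32 = 41.04 kVA
I_LR = S_LR/(√3·V_L) = 41040/(1.732×460) = 51.5 A

51.5 A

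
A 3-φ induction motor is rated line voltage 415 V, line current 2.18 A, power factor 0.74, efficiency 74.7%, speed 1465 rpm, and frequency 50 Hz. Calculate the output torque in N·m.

5.65 N·m

P_in = √3·V·I·cosφ = 1.732 × 415 × 2.18 × 0.74 = 1160 W
P_out = η·P_in = 0.747 × 1160 = 867 W
n = 1465 rpm
ω = 2π×1465/60 = 153.4 rad/s
τ = P_out/ω = 867/153.4 = 5.65 N·m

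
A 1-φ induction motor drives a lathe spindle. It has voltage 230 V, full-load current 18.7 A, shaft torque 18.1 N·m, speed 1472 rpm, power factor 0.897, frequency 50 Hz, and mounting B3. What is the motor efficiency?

ω = 2π × 1472/60 = 154.1 rad/s; P_out = τω = 18.1 × 154.1 = 2789 W
P_in = V·I·cosφ = 230 × 18.7 × 0.897 = 3858 W
η = P_out / P_in = 2789 / 3858 = 0.723 = 72.3%

72.3 %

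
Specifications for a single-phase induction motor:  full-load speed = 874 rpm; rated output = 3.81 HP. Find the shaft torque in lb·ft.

22.9 lb·ft

P_out = 3.81 × 746 = 2842 W
ω = 2π × 874/60 = 91.53 rad/s
τ = P_out/ω = 2842/91.53 = 31.05 N·m
In lb·ft: 31.05/1.356 = 22.9 lb·ft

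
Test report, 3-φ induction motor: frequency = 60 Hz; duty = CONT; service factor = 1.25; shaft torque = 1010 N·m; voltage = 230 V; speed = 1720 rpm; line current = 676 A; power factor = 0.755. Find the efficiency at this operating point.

89.5 %

ω = 2π × 1720/60 = 180.1 rad/s; P_out = τω = 1010 × 180.1 = 181901 W
P_in = √3·V_L·I_L·cosφ = 1.732 × 230 × 676 × 0.755 = 203315 W
η = P_out / P_in = 181901 / 203315 = 0.895 = 89.5%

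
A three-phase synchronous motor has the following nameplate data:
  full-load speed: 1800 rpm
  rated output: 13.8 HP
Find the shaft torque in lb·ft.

P_out = 13.8 × 746 = 10295 W
ω = 2π × 1800/60 = 188.5 rad/s
τ = P_out/ω = 10295/188.5 = 54.62 N·m
In lb·ft: 54.62/1.356 = 40.3 lb·ft

40.3 lb·ft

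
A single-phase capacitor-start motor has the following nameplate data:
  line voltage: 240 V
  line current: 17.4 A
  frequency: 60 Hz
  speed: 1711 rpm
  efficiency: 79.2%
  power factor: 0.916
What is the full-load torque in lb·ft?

12.5 lb·ft

P_in = V·I·cosφ = 240 × 17.4 × 0.916 = 3825 W
P_out = η·P_in = 0.792 × 3825 = 3029 W
n = 1711 rpm
ω = 2π×1711/60 = 179.2 rad/s
τ = P_out/ω = 3029/179.2 = 16.9 N·m
In lb·ft: 16.9/1.356 = 12.5 lb·ft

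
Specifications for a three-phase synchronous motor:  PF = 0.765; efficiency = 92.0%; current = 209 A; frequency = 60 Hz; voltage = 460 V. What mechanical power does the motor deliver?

117 kW

P_in = √3·V·I·cosφ = 1.732 × 460 × 209 × 0.765 = 127384 W
P_out = η·P_in = 0.92 × 127384 = 117193 W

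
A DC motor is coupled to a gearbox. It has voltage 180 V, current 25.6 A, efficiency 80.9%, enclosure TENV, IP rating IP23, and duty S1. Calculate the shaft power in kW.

3.73 kW

P_in = V·I = 180 × 25.6 = 4608 W
P_out = η·P_in = 0.809 × 4608 = 3728 W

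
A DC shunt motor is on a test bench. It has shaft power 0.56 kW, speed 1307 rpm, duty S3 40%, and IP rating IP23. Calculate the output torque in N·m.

4.09 N·m

ω = 2π × 1307/60 = 136.9 rad/s
τ = P/ω = 560/136.9 = 4.09 N·m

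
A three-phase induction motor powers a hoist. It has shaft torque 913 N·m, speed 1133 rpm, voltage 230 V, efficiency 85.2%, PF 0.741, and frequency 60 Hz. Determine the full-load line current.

431 A

ω = 2π×1133/60 = 118.6 rad/s; P_out = τω = 913 × 118.6 = 108282 W
P_in = P_out / η = 108282 / 0.852 = 127092 W
I_L = P_in / (√3·V_L·cosφ) = 127092 / (1.732 × 230 × 0.741) = 431 A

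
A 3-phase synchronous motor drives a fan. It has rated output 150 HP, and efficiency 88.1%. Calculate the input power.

P_out = 150 × 746 = 111900 W
P_in = P_out/η = 111900/0.881 = 127015 W = 127 kW

127 kW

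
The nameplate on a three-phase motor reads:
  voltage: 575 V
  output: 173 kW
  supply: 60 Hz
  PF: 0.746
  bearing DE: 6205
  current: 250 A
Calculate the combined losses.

12.7 kW

P_in = √3·V·I·cosφ = 1.732×575×250×0.746 = 185735 W
P_out = 173000 W
Losses = P_in − P_out = 185735 − 173000 = 12735 W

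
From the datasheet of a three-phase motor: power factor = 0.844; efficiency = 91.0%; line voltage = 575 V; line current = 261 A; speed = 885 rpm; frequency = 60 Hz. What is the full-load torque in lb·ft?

1590 lb·ft

P_in = √3·V·I·cosφ = 1.732 × 575 × 261 × 0.844 = 219381 W
P_out = η·P_in = 0.91 × 219381 = 199637 W
n = 885 rpm
ω = 2π×885/60 = 92.68 rad/s
τ = P_out/ω = 199637/92.68 = 2154 N·m
In lb·ft: 2154/1.356 = 1590 lb·ft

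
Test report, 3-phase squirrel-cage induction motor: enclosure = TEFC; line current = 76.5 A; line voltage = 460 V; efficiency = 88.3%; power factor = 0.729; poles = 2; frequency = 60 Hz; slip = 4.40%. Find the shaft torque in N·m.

P_in = √3·V·I·cosφ = 1.732 × 460 × 76.5 × 0.729 = 44432 W
P_out = η·P_in = 0.883 × 44432 = 39233 W
n_s = 120×60/2 = 3600 rpm; n = 3600×(1−0.044) = 3442 rpm
ω = 2π×3442/60 = 360.4 rad/s
τ = P_out/ω = 39233/360.4 = 109 N·m

109 N·m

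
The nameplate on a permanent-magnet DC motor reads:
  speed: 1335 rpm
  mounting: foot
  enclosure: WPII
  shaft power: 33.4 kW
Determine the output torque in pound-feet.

176 lb·ft

ω = 2π × 1335/60 = 139.8 rad/s
τ = P/ω = 33400/139.8 = 238.9 N·m
In lb·ft: 238.9/1.356 = 176 lb·ft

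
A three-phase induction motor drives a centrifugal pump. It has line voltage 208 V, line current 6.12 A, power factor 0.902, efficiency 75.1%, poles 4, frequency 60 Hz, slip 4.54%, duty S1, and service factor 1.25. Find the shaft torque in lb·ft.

6.12 lb·ft

P_in = √3·V·I·cosφ = 1.732 × 208 × 6.12 × 0.902 = 1989 W
P_out = η·P_in = 0.751 × 1989 = 1494 W
n_s = 120×60/4 = 1800 rpm; n = 1800×(1−0.0454) = 1718 rpm
ω = 2π×1718/60 = 179.9 rad/s
τ = P_out/ω = 1494/179.9 = 8.305 N·m
In lb·ft: 8.305/1.356 = 6.12 lb·ft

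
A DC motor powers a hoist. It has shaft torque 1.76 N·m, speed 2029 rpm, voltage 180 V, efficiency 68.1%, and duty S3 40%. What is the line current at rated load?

3.05 A

ω = 2π×2029/60 = 212.5 rad/s; P_out = τω = 1.76 × 212.5 = 374 W
P_in = P_out / η = 374 / 0.681 = 549 W
I = P_in / V = 549 / 180 = 3.05 A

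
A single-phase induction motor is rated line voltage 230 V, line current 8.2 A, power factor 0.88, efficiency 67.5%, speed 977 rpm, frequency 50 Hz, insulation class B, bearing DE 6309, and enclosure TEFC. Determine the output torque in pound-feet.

P_in = V·I·cosφ = 230 × 8.2 × 0.88 = 1660 W
P_out = η·P_in = 0.675 × 1660 = 1121 W
n = 977 rpm
ω = 2π×977/60 = 102.3 rad/s
τ = P_out/ω = 1121/102.3 = 10.96 N·m
In lb·ft: 10.96/1.356 = 8.08 lb·ft

8.08 lb·ft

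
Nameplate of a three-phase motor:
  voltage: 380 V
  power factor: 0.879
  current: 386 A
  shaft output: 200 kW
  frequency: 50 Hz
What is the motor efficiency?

P_out = 200 kW = 200000 W
P_in = √3·V_L·I_L·cosφ = 1.732 × 380 × 386 × 0.879 = 223310 W
η = P_out / P_in = 200000 / 223310 = 0.896 = 89.6%

89.6 %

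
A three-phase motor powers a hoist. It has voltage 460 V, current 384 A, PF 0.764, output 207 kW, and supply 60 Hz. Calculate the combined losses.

26700 W

P_in = √3·V·I·cosφ = 1.732×460×384×0.764 = 233739 W
P_out = 207000 W
Losses = P_in − P_out = 233739 − 207000 = 26739 W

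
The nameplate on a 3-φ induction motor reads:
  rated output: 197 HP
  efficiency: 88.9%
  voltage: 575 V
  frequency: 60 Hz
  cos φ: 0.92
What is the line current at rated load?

P_out = 197 × 746 = 146962 W
P_in = P_out / η = 146962 / 0.889 = 165312 W
I_L = P_in / (√3·V_L·cosφ) = 165312 / (1.732 × 575 × 0.92) = 180 A

180 A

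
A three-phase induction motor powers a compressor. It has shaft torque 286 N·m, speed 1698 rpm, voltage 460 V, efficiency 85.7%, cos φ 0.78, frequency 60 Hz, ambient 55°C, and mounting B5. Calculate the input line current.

ω = 2π×1698/60 = 177.8 rad/s; P_out = τω = 286 × 177.8 = 50851 W
P_in = P_out / η = 50851 / 0.857 = 59336 W
I_L = P_in / (√3·V_L·cosφ) = 59336 / (1.732 × 460 × 0.78) = 95.5 A

95.5 A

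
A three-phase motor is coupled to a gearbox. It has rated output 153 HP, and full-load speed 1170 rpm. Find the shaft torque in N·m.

P_out = 153 × 746 = 114138 W
ω = 2π × 1170/60 = 122.5 rad/s
τ = P_out/ω = 114138/122.5 = 932 N·m

932 N·m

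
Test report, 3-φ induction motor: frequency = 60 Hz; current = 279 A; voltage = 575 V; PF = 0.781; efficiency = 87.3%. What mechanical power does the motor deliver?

P_in = √3·V·I·cosφ = 1.732 × 575 × 279 × 0.781 = 217006 W
P_out = η·P_in = 0.873 × 217006 = 189446 W

189 kW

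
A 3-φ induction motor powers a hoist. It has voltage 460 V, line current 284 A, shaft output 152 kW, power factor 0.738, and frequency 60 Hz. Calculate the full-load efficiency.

P_out = 152 kW = 152000 W
P_in = √3·V_L·I_L·cosφ = 1.732 × 460 × 284 × 0.738 = 166986 W
η = P_out / P_in = 152000 / 166986 = 0.910 = 91.0%

91.0 %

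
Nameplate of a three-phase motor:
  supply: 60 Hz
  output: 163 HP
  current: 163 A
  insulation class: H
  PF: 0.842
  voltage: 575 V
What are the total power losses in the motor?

15100 W

P_in = √3·V·I·cosφ = 1.732×575×163×0.842 = 136683 W
P_out = 163×746 = 121598 W
Losses = P_in − P_out = 136683 − 121598 = 15085 W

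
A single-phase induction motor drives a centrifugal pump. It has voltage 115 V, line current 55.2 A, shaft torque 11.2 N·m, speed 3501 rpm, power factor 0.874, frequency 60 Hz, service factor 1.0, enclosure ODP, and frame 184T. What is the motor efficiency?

74.0 %

ω = 2π × 3501/60 = 366.6 rad/s; P_out = τω = 11.2 × 366.6 = 4106 W
P_in = V·I·cosφ = 115 × 55.2 × 0.874 = 5548 W
η = P_out / P_in = 4106 / 5548 = 0.740 = 74.0%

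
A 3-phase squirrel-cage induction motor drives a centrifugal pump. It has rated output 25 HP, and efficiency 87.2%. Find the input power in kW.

P_out = 25 × 746 = 18650 W
P_in = P_out/η = 18650/0.872 = 21388 W = 21.4 kW

21.4 kW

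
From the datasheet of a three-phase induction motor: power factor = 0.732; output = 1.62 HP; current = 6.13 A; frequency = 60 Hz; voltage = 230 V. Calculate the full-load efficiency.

67.6 %

P_out = 1.62 × 746 = 1209 W
P_in = √3·V_L·I_L·cosφ = 1.732 × 230 × 6.13 × 0.732 = 1788 W
η = P_out / P_in = 1209 / 1788 = 0.676 = 67.6%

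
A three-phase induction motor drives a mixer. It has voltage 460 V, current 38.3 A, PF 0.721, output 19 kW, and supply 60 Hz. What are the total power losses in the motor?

P_in = √3·V·I·cosφ = 1.732×460×38.3×0.721 = 22001 W
P_out = 19000 W
Losses = P_in − P_out = 22001 − 19000 = 3001 W

3000 W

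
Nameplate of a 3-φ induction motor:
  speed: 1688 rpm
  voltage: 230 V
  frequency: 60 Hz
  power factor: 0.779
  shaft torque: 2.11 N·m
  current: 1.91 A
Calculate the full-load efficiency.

62.9 %

ω = 2π × 1688/60 = 176.8 rad/s; P_out = τω = 2.11 × 176.8 = 373 W
P_in = √3·V_L·I_L·cosφ = 1.732 × 230 × 1.91 × 0.779 = 593 W
η = P_out / P_in = 373 / 593 = 0.629 = 62.9%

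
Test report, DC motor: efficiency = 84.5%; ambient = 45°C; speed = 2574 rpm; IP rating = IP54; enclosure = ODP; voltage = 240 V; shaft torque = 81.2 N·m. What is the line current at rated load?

108 A

ω = 2π×2574/60 = 269.5 rad/s; P_out = τω = 81.2 × 269.5 = 21883 W
P_in = P_out / η = 21883 / 0.845 = 25897 W
I = P_in / V = 25897 / 240 = 108 A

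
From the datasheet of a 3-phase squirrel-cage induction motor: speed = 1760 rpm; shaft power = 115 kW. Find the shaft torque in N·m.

ω = 2π × 1760/60 = 184.3 rad/s
τ = P/ω = 115000/184.3 = 624 N·m

624 N·m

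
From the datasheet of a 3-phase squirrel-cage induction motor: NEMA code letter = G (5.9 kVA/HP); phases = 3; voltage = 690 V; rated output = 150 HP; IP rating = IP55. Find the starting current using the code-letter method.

741 A

S_LR = 5.9 × 150 = 885 kVA
I_LR = S_LR/(√3·V_L) = 885000/(1.732×690) = 741 A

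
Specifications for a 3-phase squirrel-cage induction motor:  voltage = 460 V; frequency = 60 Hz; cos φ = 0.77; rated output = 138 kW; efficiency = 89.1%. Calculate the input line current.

252 A

P_out = 138 kW = 138000 W
P_in = P_out / η = 138000 / 0.891 = 154882 W
I_L = P_in / (√3·V_L·cosφ) = 154882 / (1.732 × 460 × 0.77) = 252 A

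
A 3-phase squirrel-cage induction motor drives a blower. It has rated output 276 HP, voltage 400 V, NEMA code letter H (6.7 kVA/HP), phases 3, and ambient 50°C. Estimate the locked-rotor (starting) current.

S_LR = 6.7 × 276 = 1849.2 kVA
I_LR = S_LR/(√3·V_L) = 1849200/(1.732×400) = 2670 A

2670 A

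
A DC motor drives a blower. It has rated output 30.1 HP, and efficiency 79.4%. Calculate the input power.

28.3 kW

P_out = 30.1 × 746 = 22455 W
P_in = P_out/η = 22455/0.794 = 28281 W = 28.3 kW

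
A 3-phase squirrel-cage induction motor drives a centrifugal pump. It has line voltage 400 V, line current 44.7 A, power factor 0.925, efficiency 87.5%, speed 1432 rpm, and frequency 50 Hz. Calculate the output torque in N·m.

P_in = √3·V·I·cosφ = 1.732 × 400 × 44.7 × 0.925 = 28646 W
P_out = η·P_in = 0.875 × 28646 = 25065 W
n = 1432 rpm
ω = 2π×1432/60 = 150 rad/s
τ = P_out/ω = 25065/150 = 167 N·m

167 N·m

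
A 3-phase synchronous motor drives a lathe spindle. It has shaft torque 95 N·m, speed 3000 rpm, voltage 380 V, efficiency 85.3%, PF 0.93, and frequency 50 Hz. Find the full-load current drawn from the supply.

57.2 A

ω = 2π×3000/60 = 314.2 rad/s; P_out = τω = 95 × 314.2 = 29849 W
P_in = P_out / η = 29849 / 0.853 = 34993 W
I_L = P_in / (√3·V_L·cosφ) = 34993 / (1.732 × 380 × 0.93) = 57.2 A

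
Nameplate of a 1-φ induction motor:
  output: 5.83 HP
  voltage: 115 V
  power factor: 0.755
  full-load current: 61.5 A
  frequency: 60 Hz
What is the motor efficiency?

81.4 %

P_out = 5.83 × 746 = 4349 W
P_in = V·I·cosφ = 115 × 61.5 × 0.755 = 5340 W
η = P_out / P_in = 4349 / 5340 = 0.814 = 81.4%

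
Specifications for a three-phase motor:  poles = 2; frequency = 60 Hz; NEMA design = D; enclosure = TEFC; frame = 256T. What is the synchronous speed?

n_s = 120f/p = 120×60/2 = 3600 rpm

3600 rpm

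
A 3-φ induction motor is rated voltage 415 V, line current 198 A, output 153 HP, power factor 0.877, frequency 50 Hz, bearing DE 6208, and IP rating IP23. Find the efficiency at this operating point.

91.4 %

P_out = 153 × 746 = 114138 W
P_in = √3·V_L·I_L·cosφ = 1.732 × 415 × 198 × 0.877 = 124813 W
η = P_out / P_in = 114138 / 124813 = 0.914 = 91.4%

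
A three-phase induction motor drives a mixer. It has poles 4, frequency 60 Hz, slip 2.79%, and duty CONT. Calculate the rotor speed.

n_s = 120f/p = 120×60/4 = 1800 rpm
n = n_s(1 − s) = 1800 × (1 − 0.0279) = 1750 rpm

1750 rpm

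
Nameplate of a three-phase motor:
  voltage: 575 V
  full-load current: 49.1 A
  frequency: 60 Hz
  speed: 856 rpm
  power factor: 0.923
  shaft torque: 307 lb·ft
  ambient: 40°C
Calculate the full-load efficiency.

82.7 %

τ = 307 lb·ft × 1.356 = 416.3 N·m
ω = 2π × 856/60 = 89.64 rad/s; P_out = τω = 416.3 × 89.64 = 37317 W
P_in = √3·V_L·I_L·cosφ = 1.732 × 575 × 49.1 × 0.923 = 45133 W
η = P_out / P_in = 37317 / 45133 = 0.827 = 82.7%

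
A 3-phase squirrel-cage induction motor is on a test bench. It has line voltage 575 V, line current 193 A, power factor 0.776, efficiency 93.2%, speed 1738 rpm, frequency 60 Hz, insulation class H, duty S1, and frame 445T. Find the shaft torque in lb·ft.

P_in = √3·V·I·cosφ = 1.732 × 575 × 193 × 0.776 = 149154 W
P_out = η·P_in = 0.932 × 149154 = 139012 W
n = 1738 rpm
ω = 2π×1738/60 = 182 rad/s
τ = P_out/ω = 139012/182 = 763.8 N·m
In lb·ft: 763.8/1.356 = 563 lb·ft

563 lb·ft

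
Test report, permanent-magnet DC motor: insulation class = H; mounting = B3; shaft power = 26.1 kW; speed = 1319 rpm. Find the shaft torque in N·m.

189 N·m

ω = 2π × 1319/60 = 138.1 rad/s
τ = P/ω = 26100/138.1 = 189 N·m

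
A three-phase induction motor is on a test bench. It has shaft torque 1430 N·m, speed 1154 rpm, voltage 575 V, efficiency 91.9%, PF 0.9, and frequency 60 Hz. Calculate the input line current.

210 A

ω = 2π×1154/60 = 120.8 rad/s; P_out = τω = 1430 × 120.8 = 172744 W
P_in = P_out / η = 172744 / 0.919 = 187970 W
I_L = P_in / (√3·V_L·cosφ) = 187970 / (1.732 × 575 × 0.9) = 210 A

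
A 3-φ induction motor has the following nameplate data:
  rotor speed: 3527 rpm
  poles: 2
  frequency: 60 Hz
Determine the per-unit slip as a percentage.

n_s = 120f/p = 120×60/2 = 3600 rpm
s = (n_s − n)/n_s = (3600 − 3527)/3600 = 0.0203

2.03 %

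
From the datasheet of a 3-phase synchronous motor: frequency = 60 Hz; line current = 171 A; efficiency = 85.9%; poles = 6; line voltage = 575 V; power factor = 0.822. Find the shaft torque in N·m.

957 N·m

P_in = √3·V·I·cosφ = 1.732 × 575 × 171 × 0.822 = 139986 W
P_out = η·P_in = 0.859 × 139986 = 120248 W
n = n_s = 120×60/6 = 1200 rpm (synchronous)
ω = 2π×1200/60 = 125.7 rad/s
τ = P_out/ω = 120248/125.7 = 957 N·m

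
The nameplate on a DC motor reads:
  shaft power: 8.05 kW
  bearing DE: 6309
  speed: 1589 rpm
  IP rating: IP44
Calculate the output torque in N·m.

ω = 2π × 1589/60 = 166.4 rad/s
τ = P/ω = 8050/166.4 = 48.4 N·m

48.4 N·m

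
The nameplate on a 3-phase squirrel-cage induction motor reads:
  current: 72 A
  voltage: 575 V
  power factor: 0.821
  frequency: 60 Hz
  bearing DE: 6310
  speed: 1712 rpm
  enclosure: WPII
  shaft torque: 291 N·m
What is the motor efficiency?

88.6 %

ω = 2π × 1712/60 = 179.3 rad/s; P_out = τω = 291 × 179.3 = 52176 W
P_in = √3·V_L·I_L·cosφ = 1.732 × 575 × 72 × 0.821 = 58870 W
η = P_out / P_in = 52176 / 58870 = 0.886 = 88.6%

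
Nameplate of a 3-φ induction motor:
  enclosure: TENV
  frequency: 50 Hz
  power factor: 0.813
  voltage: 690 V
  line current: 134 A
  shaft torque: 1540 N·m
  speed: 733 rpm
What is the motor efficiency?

ω = 2π × 733/60 = 76.76 rad/s; P_out = τω = 1540 × 76.76 = 118210 W
P_in = √3·V_L·I_L·cosφ = 1.732 × 690 × 134 × 0.813 = 130194 W
η = P_out / P_in = 118210 / 130194 = 0.908 = 90.8%

90.8 %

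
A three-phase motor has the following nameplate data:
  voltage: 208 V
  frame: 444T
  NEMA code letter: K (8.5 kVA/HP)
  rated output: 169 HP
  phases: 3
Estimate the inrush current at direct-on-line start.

3990 A

S_LR = 8.5 × 169 = 1436.5 kVA
I_LR = S_LR/(√3·V_L) = 1436500/(1.732×208) = 3990 A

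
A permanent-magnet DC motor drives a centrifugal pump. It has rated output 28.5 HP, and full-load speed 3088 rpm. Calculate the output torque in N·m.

65.7 N·m

P_out = 28.5 × 746 = 21261 W
ω = 2π × 3088/60 = 323.4 rad/s
τ = P_out/ω = 21261/323.4 = 65.7 N·m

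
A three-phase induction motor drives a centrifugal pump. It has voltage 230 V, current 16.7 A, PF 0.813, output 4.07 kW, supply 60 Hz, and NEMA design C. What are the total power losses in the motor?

P_in = √3·V·I·cosφ = 1.732×230×16.7×0.813 = 5409 W
P_out = 4070 W
Losses = P_in − P_out = 5409 − 4070 = 1339 W

1340 W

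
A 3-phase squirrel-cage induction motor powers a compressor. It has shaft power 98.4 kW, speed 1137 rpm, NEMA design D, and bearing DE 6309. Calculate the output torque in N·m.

ω = 2π × 1137/60 = 119.1 rad/s
τ = P/ω = 98400/119.1 = 826 N·m

826 N·m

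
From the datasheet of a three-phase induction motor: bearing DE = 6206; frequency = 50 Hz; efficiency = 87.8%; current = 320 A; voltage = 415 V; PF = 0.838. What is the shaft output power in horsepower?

P_in = √3·V·I·cosφ = 1.732 × 415 × 320 × 0.838 = 192748 W
P_out = η·P_in = 0.878 × 192748 = 169233 W
= 169233/746 = 227 HP

227 HP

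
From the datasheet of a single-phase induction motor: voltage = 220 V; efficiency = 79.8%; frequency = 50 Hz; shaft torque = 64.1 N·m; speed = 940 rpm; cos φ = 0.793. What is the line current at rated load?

ω = 2π×940/60 = 98.44 rad/s; P_out = τω = 64.1 × 98.44 = 6310 W
P_in = P_out / η = 6310 / 0.798 = 7907 W
I = P_in / (V·cosφ) = 7907 / (220 × 0.793) = 45.3 A

45.3 A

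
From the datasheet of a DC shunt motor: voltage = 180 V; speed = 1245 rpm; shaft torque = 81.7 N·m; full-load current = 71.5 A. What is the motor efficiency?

ω = 2π × 1245/60 = 130.4 rad/s; P_out = τω = 81.7 × 130.4 = 10654 W
P_in = V·I = 180 × 71.5 = 12870 W
η = P_out / P_in = 10654 / 12870 = 0.828 = 82.8%

82.8 %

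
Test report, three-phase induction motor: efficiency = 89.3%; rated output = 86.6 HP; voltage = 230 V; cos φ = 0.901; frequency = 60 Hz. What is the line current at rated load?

P_out = 86.6 × 746 = 64604 W
P_in = P_out / η = 64604 / 0.893 = 72345 W
I_L = P_in / (√3·V_L·cosφ) = 72345 / (1.732 × 230 × 0.901) = 202 A

202 A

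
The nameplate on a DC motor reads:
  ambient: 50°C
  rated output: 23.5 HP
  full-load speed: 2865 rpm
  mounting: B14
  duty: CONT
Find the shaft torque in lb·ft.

43.1 lb·ft

P_out = 23.5 × 746 = 17531 W
ω = 2π × 2865/60 = 300 rad/s
τ = P_out/ω = 17531/300 = 58.44 N·m
In lb·ft: 58.44/1.356 = 43.1 lb·ft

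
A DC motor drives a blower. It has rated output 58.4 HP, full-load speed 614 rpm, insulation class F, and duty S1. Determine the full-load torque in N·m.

P_out = 58.4 × 746 = 43566 W
ω = 2π × 614/60 = 64.3 rad/s
τ = P_out/ω = 43566/64.3 = 678 N·m

678 N·m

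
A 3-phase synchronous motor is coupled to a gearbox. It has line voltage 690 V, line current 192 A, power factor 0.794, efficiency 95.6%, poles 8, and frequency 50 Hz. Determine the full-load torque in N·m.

P_in = √3·V·I·cosφ = 1.732 × 690 × 192 × 0.794 = 182188 W
P_out = η·P_in = 0.956 × 182188 = 174172 W
n = n_s = 120×50/8 = 750 rpm (synchronous)
ω = 2π×750/60 = 78.54 rad/s
τ = P_out/ω = 174172/78.54 = 2220 N·m

2220 N·m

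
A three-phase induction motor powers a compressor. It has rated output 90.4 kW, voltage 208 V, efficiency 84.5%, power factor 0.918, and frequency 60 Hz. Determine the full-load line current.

P_out = 90.4 kW = 90400 W
P_in = P_out / η = 90400 / 0.845 = 106982 W
I_L = P_in / (√3·V_L·cosφ) = 106982 / (1.732 × 208 × 0.918) = 323 A

323 A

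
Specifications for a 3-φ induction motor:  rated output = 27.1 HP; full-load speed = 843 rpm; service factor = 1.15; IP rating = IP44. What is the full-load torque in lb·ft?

169 lb·ft

P_out = 27.1 × 746 = 20217 W
ω = 2π × 843/60 = 88.28 rad/s
τ = P_out/ω = 20217/88.28 = 229 N·m
In lb·ft: 229/1.356 = 169 lb·ft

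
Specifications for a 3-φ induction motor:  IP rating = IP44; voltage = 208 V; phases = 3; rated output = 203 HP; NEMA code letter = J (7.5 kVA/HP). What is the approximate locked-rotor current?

4230 A

S_LR = 7.5 × 203 = 1522.5 kVA
I_LR = S_LR/(√3·V_L) = 1522500/(1.732×208) = 4230 A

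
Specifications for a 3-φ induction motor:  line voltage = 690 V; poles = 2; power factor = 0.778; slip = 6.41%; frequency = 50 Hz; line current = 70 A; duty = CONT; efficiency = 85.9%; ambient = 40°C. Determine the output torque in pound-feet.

P_in = √3·V·I·cosφ = 1.732 × 690 × 70 × 0.778 = 65084 W
P_out = η·P_in = 0.859 × 65084 = 55907 W
n_s = 120×50/2 = 3000 rpm; n = 3000×(1−0.0641) = 2808 rpm
ω = 2π×2808/60 = 294.1 rad/s
τ = P_out/ω = 55907/294.1 = 190.1 N·m
In lb·ft: 190.1/1.356 = 140 lb·ft

140 lb·ft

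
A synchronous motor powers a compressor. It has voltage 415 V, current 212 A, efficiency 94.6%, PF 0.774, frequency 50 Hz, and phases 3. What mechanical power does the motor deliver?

P_in = √3·V·I·cosφ = 1.732 × 415 × 212 × 0.774 = 117943 W
P_out = η·P_in = 0.946 × 117943 = 111574 W

112 kW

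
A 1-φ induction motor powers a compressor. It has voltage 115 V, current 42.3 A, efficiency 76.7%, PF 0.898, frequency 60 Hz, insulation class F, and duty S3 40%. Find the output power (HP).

4.49 HP

P_in = V·I·cosφ = 115 × 42.3 × 0.898 = 4368 W
P_out = η·P_in = 0.767 × 4368 = 3350 W
= 3350/746 = 4.49 HP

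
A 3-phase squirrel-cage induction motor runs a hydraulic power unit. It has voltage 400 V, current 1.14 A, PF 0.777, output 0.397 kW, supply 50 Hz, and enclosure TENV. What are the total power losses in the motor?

217 W

P_in = √3·V·I·cosφ = 1.732×400×1.14×0.777 = 614 W
P_out = 397 W
Losses = P_in − P_out = 614 − 397 = 217 W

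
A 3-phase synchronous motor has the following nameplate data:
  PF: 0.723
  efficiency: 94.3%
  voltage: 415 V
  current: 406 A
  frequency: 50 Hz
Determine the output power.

P_in = √3·V·I·cosφ = 1.732 × 415 × 406 × 0.723 = 210989 W
P_out = η·P_in = 0.943 × 210989 = 198963 W

199 kW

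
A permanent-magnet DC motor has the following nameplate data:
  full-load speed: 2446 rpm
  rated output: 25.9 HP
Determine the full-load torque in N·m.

P_out = 25.9 × 746 = 19321 W
ω = 2π × 2446/60 = 256.1 rad/s
τ = P_out/ω = 19321/256.1 = 75.4 N·m

75.4 N·m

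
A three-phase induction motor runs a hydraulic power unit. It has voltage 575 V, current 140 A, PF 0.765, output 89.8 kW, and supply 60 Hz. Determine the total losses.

P_in = √3·V·I·cosφ = 1.732×575×140×0.765 = 106661 W
P_out = 89800 W
Losses = P_in − P_out = 106661 − 89800 = 16861 W

16.9 kW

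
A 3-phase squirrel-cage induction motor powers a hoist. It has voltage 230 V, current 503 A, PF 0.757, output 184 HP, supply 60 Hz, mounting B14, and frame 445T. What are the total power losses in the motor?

P_in = √3·V·I·cosφ = 1.732×230×503×0.757 = 151684 W
P_out = 184×746 = 137264 W
Losses = P_in − P_out = 151684 − 137264 = 14420 W

14.4 kW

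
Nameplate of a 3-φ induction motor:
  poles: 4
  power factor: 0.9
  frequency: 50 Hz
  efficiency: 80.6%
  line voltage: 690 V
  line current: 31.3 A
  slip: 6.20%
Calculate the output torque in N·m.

P_in = √3·V·I·cosφ = 1.732 × 690 × 31.3 × 0.9 = 33665 W
P_out = η·P_in = 0.806 × 33665 = 27134 W
n_s = 120×50/4 = 1500 rpm; n = 1500×(1−0.062) = 1407 rpm
ω = 2π×1407/60 = 147.3 rad/s
τ = P_out/ω = 27134/147.3 = 184 N·m

184 N·m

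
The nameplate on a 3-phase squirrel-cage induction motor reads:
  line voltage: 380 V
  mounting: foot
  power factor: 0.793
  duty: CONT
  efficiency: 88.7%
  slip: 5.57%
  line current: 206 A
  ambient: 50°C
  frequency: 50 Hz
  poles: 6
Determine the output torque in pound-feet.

711 lb·ft

P_in = √3·V·I·cosφ = 1.732 × 380 × 206 × 0.793 = 107516 W
P_out = η·P_in = 0.887 × 107516 = 95367 W
n_s = 120×50/6 = 1000 rpm; n = 1000×(1−0.0557) = 944 rpm
ω = 2π×944/60 = 98.86 rad/s
τ = P_out/ω = 95367/98.86 = 964.7 N·m
In lb·ft: 964.7/1.356 = 711 lb·ft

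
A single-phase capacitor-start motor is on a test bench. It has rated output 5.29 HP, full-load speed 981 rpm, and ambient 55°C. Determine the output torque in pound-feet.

28.3 lb·ft

P_out = 5.29 × 746 = 3946 W
ω = 2π × 981/60 = 102.7 rad/s
τ = P_out/ω = 3946/102.7 = 38.42 N·m
In lb·ft: 38.42/1.356 = 28.3 lb·ft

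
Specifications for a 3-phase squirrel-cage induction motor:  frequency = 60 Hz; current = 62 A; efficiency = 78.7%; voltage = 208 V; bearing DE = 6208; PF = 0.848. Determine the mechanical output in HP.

P_in = √3·V·I·cosφ = 1.732 × 208 × 62 × 0.848 = 18941 W
P_out = η·P_in = 0.787 × 18941 = 14907 W
= 14907/746 = 20 HP

20 HP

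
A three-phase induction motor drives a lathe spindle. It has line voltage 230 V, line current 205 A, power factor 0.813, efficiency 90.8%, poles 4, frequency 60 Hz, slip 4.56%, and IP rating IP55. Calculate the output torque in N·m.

335 N·m

P_in = √3·V·I·cosφ = 1.732 × 230 × 205 × 0.813 = 66393 W
P_out = η·P_in = 0.908 × 66393 = 60285 W
n_s = 120×60/4 = 1800 rpm; n = 1800×(1−0.0456) = 1718 rpm
ω = 2π×1718/60 = 179.9 rad/s
τ = P_out/ω = 60285/179.9 = 335 N·m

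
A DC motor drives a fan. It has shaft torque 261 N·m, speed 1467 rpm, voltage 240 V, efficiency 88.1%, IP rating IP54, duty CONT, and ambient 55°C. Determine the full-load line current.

190 A

ω = 2π×1467/60 = 153.6 rad/s; P_out = τω = 261 × 153.6 = 40090 W
P_in = P_out / η = 40090 / 0.881 = 45505 W
I = P_in / V = 45505 / 240 = 190 A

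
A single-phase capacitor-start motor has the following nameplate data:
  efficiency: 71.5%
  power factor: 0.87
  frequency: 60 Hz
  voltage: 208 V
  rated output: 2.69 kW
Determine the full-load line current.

P_out = 2.69 kW = 2690 W
P_in = P_out / η = 2690 / 0.715 = 3762 W
I = P_in / (V·cosφ) = 3762 / (208 × 0.87) = 20.8 A

20.8 A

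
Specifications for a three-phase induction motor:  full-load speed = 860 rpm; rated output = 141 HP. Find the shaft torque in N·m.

P_out = 141 × 746 = 105186 W
ω = 2π × 860/60 = 90.06 rad/s
τ = P_out/ω = 105186/90.06 = 1170 N·m

1170 N·m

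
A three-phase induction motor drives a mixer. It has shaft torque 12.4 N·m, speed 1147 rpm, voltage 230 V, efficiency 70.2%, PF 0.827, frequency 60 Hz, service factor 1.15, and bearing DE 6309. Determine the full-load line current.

ω = 2π×1147/60 = 120.1 rad/s; P_out = τω = 12.4 × 120.1 = 1489 W
P_in = P_out / η = 1489 / 0.702 = 2121 W
I_L = P_in / (√3·V_L·cosφ) = 2121 / (1.732 × 230 × 0.827) = 6.44 A

6.44 A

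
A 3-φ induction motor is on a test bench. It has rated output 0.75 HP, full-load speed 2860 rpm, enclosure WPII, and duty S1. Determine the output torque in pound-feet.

1.38 lb·ft

P_out = 0.75 × 746 = 560 W
ω = 2π × 2860/60 = 299.5 rad/s
τ = P_out/ω = 560/299.5 = 1.87 N·m
In lb·ft: 1.87/1.356 = 1.38 lb·ft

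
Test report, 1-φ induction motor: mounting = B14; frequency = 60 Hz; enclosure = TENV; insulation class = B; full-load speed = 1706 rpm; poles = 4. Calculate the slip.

5.2 %

n_s = 120f/p = 120×60/4 = 1800 rpm
s = (n_s − n)/n_s = (1800 − 1706)/1800 = 0.0522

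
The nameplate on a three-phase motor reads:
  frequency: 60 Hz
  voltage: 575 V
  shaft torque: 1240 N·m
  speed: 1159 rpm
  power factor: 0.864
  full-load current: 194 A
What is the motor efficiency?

90.2 %

ω = 2π × 1159/60 = 121.4 rad/s; P_out = τω = 1240 × 121.4 = 150536 W
P_in = √3·V_L·I_L·cosφ = 1.732 × 575 × 194 × 0.864 = 166929 W
η = P_out / P_in = 150536 / 166929 = 0.902 = 90.2%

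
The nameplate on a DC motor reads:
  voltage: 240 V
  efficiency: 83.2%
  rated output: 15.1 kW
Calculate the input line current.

P_out = 15.1 kW = 15100 W
P_in = P_out / η = 15100 / 0.832 = 18149 W
I = P_in / V = 18149 / 240 = 75.6 A

75.6 A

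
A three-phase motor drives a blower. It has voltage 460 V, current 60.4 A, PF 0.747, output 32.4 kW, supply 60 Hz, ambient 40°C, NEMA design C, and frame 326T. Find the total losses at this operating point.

3.55 kW

P_in = √3·V·I·cosφ = 1.732×460×60.4×0.747 = 35947 W
P_out = 32400 W
Losses = P_in − P_out = 35947 − 32400 = 3547 W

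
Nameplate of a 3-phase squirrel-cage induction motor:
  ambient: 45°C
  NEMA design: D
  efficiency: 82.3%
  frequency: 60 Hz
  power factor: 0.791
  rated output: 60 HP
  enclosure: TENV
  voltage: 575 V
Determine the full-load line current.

P_out = 60 × 746 = 44760 W
P_in = P_out / η = 44760 / 0.823 = 54386 W
I_L = P_in / (√3·V_L·cosφ) = 54386 / (1.732 × 575 × 0.791) = 69 A

69 A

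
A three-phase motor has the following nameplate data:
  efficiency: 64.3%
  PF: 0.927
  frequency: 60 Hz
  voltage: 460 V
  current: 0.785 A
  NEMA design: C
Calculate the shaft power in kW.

P_in = √3·V·I·cosφ = 1.732 × 460 × 0.785 × 0.927 = 580 W
P_out = η·P_in = 0.643 × 580 = 373 W

0.373 kW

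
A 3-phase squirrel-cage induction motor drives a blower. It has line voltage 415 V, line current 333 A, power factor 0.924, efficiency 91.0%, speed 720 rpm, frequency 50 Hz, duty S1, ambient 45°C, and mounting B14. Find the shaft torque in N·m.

2670 N·m

P_in = √3·V·I·cosφ = 1.732 × 415 × 333 × 0.924 = 221163 W
P_out = η·P_in = 0.91 × 221163 = 201258 W
n = 720 rpm
ω = 2π×720/60 = 75.4 rad/s
τ = P_out/ω = 201258/75.4 = 2670 N·m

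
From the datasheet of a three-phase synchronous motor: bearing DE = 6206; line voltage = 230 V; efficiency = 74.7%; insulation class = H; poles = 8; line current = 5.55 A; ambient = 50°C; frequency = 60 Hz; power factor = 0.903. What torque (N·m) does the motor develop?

15.8 N·m

P_in = √3·V·I·cosφ = 1.732 × 230 × 5.55 × 0.903 = 1996 W
P_out = η·P_in = 0.747 × 1996 = 1491 W
n = n_s = 120×60/8 = 900 rpm (synchronous)
ω = 2π×900/60 = 94.25 rad/s
τ = P_out/ω = 1491/94.25 = 15.8 N·m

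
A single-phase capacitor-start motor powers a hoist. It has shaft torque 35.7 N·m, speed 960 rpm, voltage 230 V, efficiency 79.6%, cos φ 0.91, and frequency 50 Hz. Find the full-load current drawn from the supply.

21.5 A

ω = 2π×960/60 = 100.5 rad/s; P_out = τω = 35.7 × 100.5 = 3588 W
P_in = P_out / η = 3588 / 0.796 = 4508 W
I = P_in / (V·cosφ) = 4508 / (230 × 0.91) = 21.5 A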